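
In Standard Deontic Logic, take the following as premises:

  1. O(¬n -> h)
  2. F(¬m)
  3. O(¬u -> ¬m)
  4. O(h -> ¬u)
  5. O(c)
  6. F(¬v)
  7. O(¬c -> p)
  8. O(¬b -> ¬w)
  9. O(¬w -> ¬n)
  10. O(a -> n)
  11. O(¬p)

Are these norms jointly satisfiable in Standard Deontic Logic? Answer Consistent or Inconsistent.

Consistent

Premise 7 is O(¬c -> p), but O(¬c) is not derivable from the premises, so it does not yield O(p).
So O(p) is not derivable, and the apparent clash with O(¬p) does not arise.
A world satisfying every obligation exists (e.g. a=false, b=true, c=true, h=false, m=true, n=true, p=false, u=true, v=true, w=true); no atom is both obligatory and forbidden, so the set is consistent.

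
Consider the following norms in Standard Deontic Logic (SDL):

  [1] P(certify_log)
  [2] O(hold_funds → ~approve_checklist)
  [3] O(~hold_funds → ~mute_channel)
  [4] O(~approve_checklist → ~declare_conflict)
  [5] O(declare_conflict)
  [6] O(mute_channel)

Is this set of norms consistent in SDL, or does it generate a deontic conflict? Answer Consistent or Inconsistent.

Inconsistent

Premise 5 gives O(declare_conflict).
Premise 4 is O(~approve_checklist → ~declare_conflict); contrapositively O(declare_conflict → approve_checklist). Since O(declare_conflict) holds, K gives O(approve_checklist).
Premise 2 is O(hold_funds → ~approve_checklist); contrapositively O(approve_checklist → ~hold_funds). Since O(approve_checklist) holds, K gives O(~hold_funds).
Premise 3 is O(~hold_funds → ~mute_channel); since O(~hold_funds), deontic closure gives O(~mute_channel).
But premise 6 directly asserts O(mute_channel).
We now have both O(~mute_channel) and O(mute_channel) — mute_channel is simultaneously obligatory and forbidden, violating the D-axiom.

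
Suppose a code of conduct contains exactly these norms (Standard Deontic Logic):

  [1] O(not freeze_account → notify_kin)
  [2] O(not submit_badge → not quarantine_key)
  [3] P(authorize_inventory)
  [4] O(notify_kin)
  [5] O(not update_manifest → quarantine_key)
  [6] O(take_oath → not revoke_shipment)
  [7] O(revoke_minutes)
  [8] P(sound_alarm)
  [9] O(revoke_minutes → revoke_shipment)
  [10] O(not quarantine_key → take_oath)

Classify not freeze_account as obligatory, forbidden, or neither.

Premise 1 is O(not freeze_account → notify_kin); even if O(notify_kin) held, inferring O(not freeze_account) would be affirming the consequent — invalid.
No premise or chain of K-axiom applications forces O(not freeze_account), and none forces O(freeze_account). So not freeze_account is neither obligatory nor forbidden under these norms.

Neither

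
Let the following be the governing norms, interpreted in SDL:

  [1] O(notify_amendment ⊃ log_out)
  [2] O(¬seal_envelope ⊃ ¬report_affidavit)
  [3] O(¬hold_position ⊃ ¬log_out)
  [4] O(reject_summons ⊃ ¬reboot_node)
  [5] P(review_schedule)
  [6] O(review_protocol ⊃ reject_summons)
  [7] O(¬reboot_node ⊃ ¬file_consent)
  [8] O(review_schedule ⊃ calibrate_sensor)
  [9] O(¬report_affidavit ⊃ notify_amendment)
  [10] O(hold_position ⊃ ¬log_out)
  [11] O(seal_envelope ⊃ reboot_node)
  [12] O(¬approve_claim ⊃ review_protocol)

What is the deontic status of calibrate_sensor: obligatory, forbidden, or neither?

Premise 8 is O(review_schedule ⊃ calibrate_sensor), but O(review_schedule) is not derivable from the premises (the permission P(review_schedule) asserts only ¬O(¬review_schedule), not O(review_schedule)), so it does not yield O(calibrate_sensor).
No premise or chain of K-axiom applications forces O(calibrate_sensor), and none forces O(¬calibrate_sensor). So calibrate_sensor is neither obligatory nor forbidden under these norms.

Neither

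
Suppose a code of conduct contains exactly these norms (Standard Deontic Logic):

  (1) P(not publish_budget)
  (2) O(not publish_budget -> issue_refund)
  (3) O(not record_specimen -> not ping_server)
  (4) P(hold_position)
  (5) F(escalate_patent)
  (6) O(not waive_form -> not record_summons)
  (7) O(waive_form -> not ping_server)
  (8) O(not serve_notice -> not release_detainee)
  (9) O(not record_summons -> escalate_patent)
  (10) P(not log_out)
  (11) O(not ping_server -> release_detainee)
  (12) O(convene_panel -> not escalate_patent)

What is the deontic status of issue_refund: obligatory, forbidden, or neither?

Premise 2 is O(not publish_budget -> issue_refund), but O(not publish_budget) is not derivable from the premises (the permission P(not publish_budget) asserts only not O(publish_budget), not O(not publish_budget)), so it does not yield O(issue_refund).
No premise or chain of K-axiom applications forces O(issue_refund), and none forces O(not issue_refund). So issue_refund is neither obligatory nor forbidden under these norms.

Neither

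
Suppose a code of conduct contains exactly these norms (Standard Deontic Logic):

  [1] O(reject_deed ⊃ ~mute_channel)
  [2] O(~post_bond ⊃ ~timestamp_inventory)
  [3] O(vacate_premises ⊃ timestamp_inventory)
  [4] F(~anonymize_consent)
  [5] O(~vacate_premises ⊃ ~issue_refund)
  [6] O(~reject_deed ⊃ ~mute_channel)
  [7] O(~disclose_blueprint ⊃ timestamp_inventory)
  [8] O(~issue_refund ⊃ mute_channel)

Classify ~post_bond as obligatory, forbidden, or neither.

Forbidden

Premises 6 and 1 are O(~reject_deed ⊃ ~mute_channel) and O(reject_deed ⊃ ~mute_channel); every ideal world satisfies ~reject_deed or reject_deed, so in either case ~mute_channel holds — hence O(~mute_channel).
Premise 8, O(~issue_refund ⊃ mute_channel), contraposes to O(~mute_channel ⊃ issue_refund); with O(~mute_channel) we get O(issue_refund).
The contrapositive of premise 5 (O(~vacate_premises ⊃ ~issue_refund)) is O(issue_refund ⊃ vacate_premises), and O(issue_refund) is already established, so O(vacate_premises).
Applying K to premise 3 (O(vacate_premises ⊃ timestamp_inventory)) and O(vacate_premises) yields O(timestamp_inventory).
The contrapositive of premise 2 (O(~post_bond ⊃ ~timestamp_inventory)) is O(timestamp_inventory ⊃ post_bond), and O(timestamp_inventory) is already established, so O(post_bond).
Premises 4, 7 do not contribute to this derivation.
Thus O(post_bond), which is F(~post_bond): ~post_bond is forbidden.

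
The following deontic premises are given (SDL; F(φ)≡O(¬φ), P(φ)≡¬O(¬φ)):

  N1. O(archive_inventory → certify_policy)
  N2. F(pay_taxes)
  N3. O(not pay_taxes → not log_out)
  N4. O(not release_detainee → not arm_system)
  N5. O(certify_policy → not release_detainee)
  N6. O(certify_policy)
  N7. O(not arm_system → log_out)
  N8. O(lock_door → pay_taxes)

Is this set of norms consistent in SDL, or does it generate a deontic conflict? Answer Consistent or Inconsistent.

Inconsistent

From premise 6 we have O(certify_policy).
Premise 5 is O(certify_policy → not release_detainee); since O(certify_policy), deontic closure gives O(not release_detainee).
Premise 4 is O(not release_detainee → not arm_system); since O(not release_detainee), deontic closure gives O(not arm_system).
Applying K to premise 7 (O(not arm_system → log_out)) and O(not arm_system) yields O(log_out).
Premise 3 is O(not pay_taxes → not log_out); contrapositively O(log_out → pay_taxes). Since O(log_out) holds, K gives O(pay_taxes).
Yet premise 2 is F(pay_taxes), i.e. O(not pay_taxes).
We now have both O(pay_taxes) and O(not pay_taxes) — pay_taxes is simultaneously obligatory and forbidden, violating the D-axiom.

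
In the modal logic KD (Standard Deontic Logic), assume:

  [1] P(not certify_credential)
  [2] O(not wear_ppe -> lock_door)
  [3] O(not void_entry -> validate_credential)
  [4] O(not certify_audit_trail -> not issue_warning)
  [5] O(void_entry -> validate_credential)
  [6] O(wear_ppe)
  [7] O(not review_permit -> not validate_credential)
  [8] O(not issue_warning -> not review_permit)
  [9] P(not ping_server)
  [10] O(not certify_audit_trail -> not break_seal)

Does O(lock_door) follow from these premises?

No

Premise 2 is O(not wear_ppe -> lock_door), but O(not wear_ppe) is not derivable from the premises, so it does not yield O(lock_door).
No other premise forces O(lock_door). An ideal world satisfying every premise can still have lock_door false, so O(lock_door) is not derivable.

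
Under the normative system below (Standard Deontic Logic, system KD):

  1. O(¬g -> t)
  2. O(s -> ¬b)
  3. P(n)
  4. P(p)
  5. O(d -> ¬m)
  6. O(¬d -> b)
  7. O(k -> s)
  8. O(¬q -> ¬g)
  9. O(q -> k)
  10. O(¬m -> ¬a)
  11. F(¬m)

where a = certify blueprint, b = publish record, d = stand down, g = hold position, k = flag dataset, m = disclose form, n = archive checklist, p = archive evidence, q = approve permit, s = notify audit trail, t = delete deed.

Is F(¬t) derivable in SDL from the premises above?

Premise 11, F(¬m), is equivalent to O(m).
The contrapositive of premise 5 (O(d -> ¬m)) is O(m -> ¬d), and O(m) is already established, so O(¬d).
Applying K to premise 6 (O(¬d -> b)) and O(¬d) yields O(b).
Premise 2 is O(s -> ¬b); contrapositively O(b -> ¬s). Since O(b) holds, K gives O(¬s).
Premise 7, O(k -> s), contraposes to O(¬s -> ¬k); with O(¬s) we get O(¬k).
Premise 9 is O(q -> k); contrapositively O(¬k -> ¬q). Since O(¬k) holds, K gives O(¬q).
With premise 8, O(¬q -> ¬g), the K-axiom yields O(¬g).
Premise 1 is O(¬g -> t); since O(¬g), deontic closure gives O(t).
Premises 3, 4, 10 do not contribute to this derivation.
So O(t) holds, i.e. F(¬t). The claim follows.

Yes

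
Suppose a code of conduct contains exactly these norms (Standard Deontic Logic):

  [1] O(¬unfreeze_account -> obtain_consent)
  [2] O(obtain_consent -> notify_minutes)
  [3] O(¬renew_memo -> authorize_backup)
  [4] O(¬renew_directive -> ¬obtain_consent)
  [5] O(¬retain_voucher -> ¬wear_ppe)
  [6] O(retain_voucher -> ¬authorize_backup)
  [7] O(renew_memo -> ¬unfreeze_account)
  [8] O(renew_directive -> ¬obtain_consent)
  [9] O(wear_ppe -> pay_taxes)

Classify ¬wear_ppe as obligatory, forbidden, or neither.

Obligatory

Premises 4 and 8 are O(¬renew_directive -> ¬obtain_consent) and O(renew_directive -> ¬obtain_consent); every ideal world satisfies ¬renew_directive or renew_directive, so in either case ¬obtain_consent holds — hence O(¬obtain_consent).
The contrapositive of premise 1 (O(¬unfreeze_account -> obtain_consent)) is O(¬obtain_consent -> unfreeze_account), and O(¬obtain_consent) is already established, so O(unfreeze_account).
Premise 7 is O(renew_memo -> ¬unfreeze_account); contrapositively O(unfreeze_account -> ¬renew_memo). Since O(unfreeze_account) holds, K gives O(¬renew_memo).
Applying K to premise 3 (O(¬renew_memo -> authorize_backup)) and O(¬renew_memo) yields O(authorize_backup).
Premise 6, O(retain_voucher -> ¬authorize_backup), contraposes to O(authorize_backup -> ¬retain_voucher); with O(authorize_backup) we get O(¬retain_voucher).
Applying K to premise 5 (O(¬retain_voucher -> ¬wear_ppe)) and O(¬retain_voucher) yields O(¬wear_ppe).
Premises 2, 9 do not contribute to this derivation.
Hence ¬wear_ppe is obligatory.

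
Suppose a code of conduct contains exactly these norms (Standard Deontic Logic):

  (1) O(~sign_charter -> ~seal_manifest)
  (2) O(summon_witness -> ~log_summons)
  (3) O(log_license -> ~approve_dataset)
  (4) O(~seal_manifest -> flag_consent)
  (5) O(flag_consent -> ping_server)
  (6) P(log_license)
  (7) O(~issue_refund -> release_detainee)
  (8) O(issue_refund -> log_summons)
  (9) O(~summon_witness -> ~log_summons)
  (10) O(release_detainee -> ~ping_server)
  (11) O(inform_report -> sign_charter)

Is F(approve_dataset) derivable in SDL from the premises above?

No

Premise 3 is O(log_license -> ~approve_dataset), but O(log_license) is not derivable from the premises (the permission P(log_license) asserts only ~O(~log_license), not O(log_license)), so it does not yield O(~approve_dataset).
No other premise forces O(~approve_dataset). An ideal world satisfying every premise can still have approve_dataset true, so F(approve_dataset) is not derivable.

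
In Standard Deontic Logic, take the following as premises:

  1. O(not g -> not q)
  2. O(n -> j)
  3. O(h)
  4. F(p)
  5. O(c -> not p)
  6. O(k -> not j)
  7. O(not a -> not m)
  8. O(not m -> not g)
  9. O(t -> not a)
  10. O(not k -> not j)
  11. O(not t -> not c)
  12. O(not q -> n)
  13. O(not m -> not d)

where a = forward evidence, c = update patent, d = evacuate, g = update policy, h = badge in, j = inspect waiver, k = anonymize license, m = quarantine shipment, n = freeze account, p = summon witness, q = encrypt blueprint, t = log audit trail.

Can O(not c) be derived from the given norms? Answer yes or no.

Yes

Premises 6 and 10 cover both cases: O(k -> not j) and O(not k -> not j). Since k ∨ not k is a tautology, O(not j) follows.
The contrapositive of premise 2 (O(n -> j)) is O(not j -> not n), and O(not j) is already established, so O(not n).
The contrapositive of premise 12 (O(not q -> n)) is O(not n -> q), and O(not n) is already established, so O(q).
The contrapositive of premise 1 (O(not g -> not q)) is O(q -> g), and O(q) is already established, so O(g).
Premise 8 is O(not m -> not g); contrapositively O(g -> m). Since O(g) holds, K gives O(m).
The contrapositive of premise 7 (O(not a -> not m)) is O(m -> a), and O(m) is already established, so O(a).
Premise 9, O(t -> not a), contraposes to O(a -> not t); with O(a) we get O(not t).
Applying K to premise 11 (O(not t -> not c)) and O(not t) yields O(not c).
Premises 3, 4, 5, 13 do not contribute to this derivation.
So O(not c) follows.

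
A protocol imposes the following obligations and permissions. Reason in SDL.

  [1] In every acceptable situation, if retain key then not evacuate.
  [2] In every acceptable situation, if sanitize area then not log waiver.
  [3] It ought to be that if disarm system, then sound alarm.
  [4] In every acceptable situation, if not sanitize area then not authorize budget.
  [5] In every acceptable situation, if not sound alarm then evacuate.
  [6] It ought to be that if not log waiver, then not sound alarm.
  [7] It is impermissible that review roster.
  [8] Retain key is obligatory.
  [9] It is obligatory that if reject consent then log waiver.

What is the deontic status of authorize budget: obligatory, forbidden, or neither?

Forbidden

Premise 8 gives O(retain_key).
Applying K to premise 1 (O(retain_key → ¬evacuate)) and O(retain_key) yields O(¬evacuate).
Premise 5, O(¬sound_alarm → evacuate), contraposes to O(¬evacuate → sound_alarm); with O(¬evacuate) we get O(sound_alarm).
Premise 6, O(¬log_waiver → ¬sound_alarm), contraposes to O(sound_alarm → log_waiver); with O(sound_alarm) we get O(log_waiver).
The contrapositive of premise 2 (O(sanitize_area → ¬log_waiver)) is O(log_waiver → ¬sanitize_area), and O(log_waiver) is already established, so O(¬sanitize_area).
Applying K to premise 4 (O(¬sanitize_area → ¬authorize_budget)) and O(¬sanitize_area) yields O(¬authorize_budget).
Premises 3, 7, 9 do not contribute to this derivation.
Thus O(¬authorize_budget), which is F(authorize_budget): authorize_budget is forbidden.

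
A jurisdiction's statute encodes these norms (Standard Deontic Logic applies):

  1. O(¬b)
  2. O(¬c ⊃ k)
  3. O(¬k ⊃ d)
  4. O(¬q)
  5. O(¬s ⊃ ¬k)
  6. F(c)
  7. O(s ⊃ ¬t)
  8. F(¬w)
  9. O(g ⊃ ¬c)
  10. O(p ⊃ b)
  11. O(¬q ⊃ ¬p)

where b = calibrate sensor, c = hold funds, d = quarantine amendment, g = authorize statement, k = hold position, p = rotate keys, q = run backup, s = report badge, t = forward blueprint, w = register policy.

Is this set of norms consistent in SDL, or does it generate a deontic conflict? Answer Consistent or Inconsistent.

Consistent

Premise 10 is O(p ⊃ b), but O(p) is not derivable from the premises, so it does not yield O(b).
So O(b) is not derivable, and the apparent clash with O(¬b) does not arise.
A world satisfying every obligation exists (e.g. b=false, c=false, d=false, g=false, k=true, p=false, q=false, s=true, t=false, w=true); no atom is both obligatory and forbidden, so the set is consistent.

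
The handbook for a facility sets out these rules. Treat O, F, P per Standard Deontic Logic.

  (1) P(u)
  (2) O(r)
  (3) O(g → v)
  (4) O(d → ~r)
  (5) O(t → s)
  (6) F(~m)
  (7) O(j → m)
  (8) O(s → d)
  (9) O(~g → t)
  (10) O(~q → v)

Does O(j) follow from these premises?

Premise 7 is O(j → m); even if O(m) held, inferring O(j) would be affirming the consequent — invalid.
No other premise forces O(j). An ideal world satisfying every premise can still have j false, so O(j) is not derivable.

No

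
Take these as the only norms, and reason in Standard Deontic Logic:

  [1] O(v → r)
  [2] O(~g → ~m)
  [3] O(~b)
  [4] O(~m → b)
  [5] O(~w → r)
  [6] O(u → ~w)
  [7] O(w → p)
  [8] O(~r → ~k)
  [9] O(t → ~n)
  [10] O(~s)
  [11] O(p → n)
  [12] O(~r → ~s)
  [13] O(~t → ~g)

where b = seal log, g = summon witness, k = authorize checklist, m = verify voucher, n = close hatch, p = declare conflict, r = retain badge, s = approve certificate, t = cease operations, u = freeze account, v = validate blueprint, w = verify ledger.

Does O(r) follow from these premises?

Yes

Premise 3 gives O(~b).
Premise 4, O(~m → b), contraposes to O(~b → m); with O(~b) we get O(m).
Premise 2, O(~g → ~m), contraposes to O(m → g); with O(m) we get O(g).
Premise 13 is O(~t → ~g); contrapositively O(g → t). Since O(g) holds, K gives O(t).
Applying K to premise 9 (O(t → ~n)) and O(t) yields O(~n).
The contrapositive of premise 11 (O(p → n)) is O(~n → ~p), and O(~n) is already established, so O(~p).
Premise 7, O(w → p), contraposes to O(~p → ~w); with O(~p) we get O(~w).
Premise 5 is O(~w → r); since O(~w), deontic closure gives O(r).
Premises 1, 6, 8, 10, 12 do not contribute to this derivation.
So O(r) follows.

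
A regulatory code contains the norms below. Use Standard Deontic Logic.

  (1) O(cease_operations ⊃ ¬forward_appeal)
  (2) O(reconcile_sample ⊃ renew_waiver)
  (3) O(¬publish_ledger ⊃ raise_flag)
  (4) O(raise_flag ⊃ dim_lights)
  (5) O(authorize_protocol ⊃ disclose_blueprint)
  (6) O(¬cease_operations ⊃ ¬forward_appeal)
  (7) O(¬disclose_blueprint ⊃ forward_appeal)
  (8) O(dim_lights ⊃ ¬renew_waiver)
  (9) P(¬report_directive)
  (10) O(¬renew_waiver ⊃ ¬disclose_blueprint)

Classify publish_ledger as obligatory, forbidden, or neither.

Premises 1 and 6 are O(cease_operations ⊃ ¬forward_appeal) and O(¬cease_operations ⊃ ¬forward_appeal); every ideal world satisfies cease_operations or ¬cease_operations, so in either case ¬forward_appeal holds — hence O(¬forward_appeal).
The contrapositive of premise 7 (O(¬disclose_blueprint ⊃ forward_appeal)) is O(¬forward_appeal ⊃ disclose_blueprint), and O(¬forward_appeal) is already established, so O(disclose_blueprint).
Premise 10, O(¬renew_waiver ⊃ ¬disclose_blueprint), contraposes to O(disclose_blueprint ⊃ renew_waiver); with O(disclose_blueprint) we get O(renew_waiver).
Premise 8 is O(dim_lights ⊃ ¬renew_waiver); contrapositively O(renew_waiver ⊃ ¬dim_lights). Since O(renew_waiver) holds, K gives O(¬dim_lights).
The contrapositive of premise 4 (O(raise_flag ⊃ dim_lights)) is O(¬dim_lights ⊃ ¬raise_flag), and O(¬dim_lights) is already established, so O(¬raise_flag).
Premise 3, O(¬publish_ledger ⊃ raise_flag), contraposes to O(¬raise_flag ⊃ publish_ledger); with O(¬raise_flag) we get O(publish_ledger).
Premises 2, 5, 9 do not contribute to this derivation.
Hence publish_ledger is obligatory.

Obligatory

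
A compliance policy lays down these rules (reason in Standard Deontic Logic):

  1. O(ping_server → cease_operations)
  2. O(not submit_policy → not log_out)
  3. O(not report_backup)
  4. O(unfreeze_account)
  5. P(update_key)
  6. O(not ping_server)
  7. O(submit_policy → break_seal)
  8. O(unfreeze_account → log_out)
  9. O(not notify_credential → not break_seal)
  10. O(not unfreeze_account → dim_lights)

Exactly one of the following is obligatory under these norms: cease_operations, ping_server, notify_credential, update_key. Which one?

notify_credential

Premise 4 gives O(unfreeze_account).
With premise 8, O(unfreeze_account → log_out), the K-axiom yields O(log_out).
Premise 2, O(not submit_policy → not log_out), contraposes to O(log_out → submit_policy); with O(log_out) we get O(submit_policy).
Applying K to premise 7 (O(submit_policy → break_seal)) and O(submit_policy) yields O(break_seal).
The contrapositive of premise 9 (O(not notify_credential → not break_seal)) is O(break_seal → notify_credential), and O(break_seal) is already established, so O(notify_credential).
So O(notify_credential) holds — notify_credential is obligatory. None of the other listed options is made obligatory by any chain of premises.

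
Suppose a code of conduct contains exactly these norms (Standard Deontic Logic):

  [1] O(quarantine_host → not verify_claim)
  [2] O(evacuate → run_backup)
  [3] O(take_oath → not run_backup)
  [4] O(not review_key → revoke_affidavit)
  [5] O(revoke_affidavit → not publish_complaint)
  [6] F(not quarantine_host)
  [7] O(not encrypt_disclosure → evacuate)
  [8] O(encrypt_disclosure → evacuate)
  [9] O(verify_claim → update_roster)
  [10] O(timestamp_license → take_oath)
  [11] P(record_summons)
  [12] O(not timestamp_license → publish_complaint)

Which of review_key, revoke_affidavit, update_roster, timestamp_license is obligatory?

Premises 7 and 8 are O(not encrypt_disclosure → evacuate) and O(encrypt_disclosure → evacuate); every ideal world satisfies not encrypt_disclosure or encrypt_disclosure, so in either case evacuate holds — hence O(evacuate).
Applying K to premise 2 (O(evacuate → run_backup)) and O(evacuate) yields O(run_backup).
Premise 3, O(take_oath → not run_backup), contraposes to O(run_backup → not take_oath); with O(run_backup) we get O(not take_oath).
The contrapositive of premise 10 (O(timestamp_license → take_oath)) is O(not take_oath → not timestamp_license), and O(not take_oath) is already established, so O(not timestamp_license).
With premise 12, O(not timestamp_license → publish_complaint), the K-axiom yields O(publish_complaint).
Premise 5 is O(revoke_affidavit → not publish_complaint); contrapositively O(publish_complaint → not revoke_affidavit). Since O(publish_complaint) holds, K gives O(not revoke_affidavit).
The contrapositive of premise 4 (O(not review_key → revoke_affidavit)) is O(not revoke_affidavit → review_key), and O(not revoke_affidavit) is already established, so O(review_key).
So O(review_key) holds — review_key is obligatory. None of the other listed options is made obligatory by any chain of premises.

review_key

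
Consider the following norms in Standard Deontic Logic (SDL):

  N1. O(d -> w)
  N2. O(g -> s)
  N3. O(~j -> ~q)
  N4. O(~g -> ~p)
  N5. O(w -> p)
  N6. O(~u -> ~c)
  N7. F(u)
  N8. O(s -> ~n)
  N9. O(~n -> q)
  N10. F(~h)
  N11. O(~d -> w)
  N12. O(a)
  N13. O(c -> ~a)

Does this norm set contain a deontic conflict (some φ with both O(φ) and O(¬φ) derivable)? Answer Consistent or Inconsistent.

Consistent

Premise 13 is O(c -> ~a), but O(c) is not derivable from the premises, so it does not yield O(~a).
So O(~a) is not derivable, and the apparent clash with O(a) does not arise.
A world satisfying every obligation exists (e.g. a=true, c=false, d=false, g=true, h=true, j=true, n=false, p=true, q=true, s=true, u=false, w=true); no atom is both obligatory and forbidden, so the set is consistent.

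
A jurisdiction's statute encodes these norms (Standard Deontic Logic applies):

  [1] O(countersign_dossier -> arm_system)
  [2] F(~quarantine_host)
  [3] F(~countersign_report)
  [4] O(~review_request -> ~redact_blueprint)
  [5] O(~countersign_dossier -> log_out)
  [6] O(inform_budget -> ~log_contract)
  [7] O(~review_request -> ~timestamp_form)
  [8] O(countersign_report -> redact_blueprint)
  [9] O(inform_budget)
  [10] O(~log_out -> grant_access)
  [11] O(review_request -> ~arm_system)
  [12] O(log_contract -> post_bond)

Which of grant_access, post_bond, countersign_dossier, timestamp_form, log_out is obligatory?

log_out

Premise 3 is F(~countersign_report), i.e. O(countersign_report).
From O(countersign_report) and premise 8, O(countersign_report -> redact_blueprint), we obtain O(redact_blueprint).
The contrapositive of premise 4 (O(~review_request -> ~redact_blueprint)) is O(redact_blueprint -> review_request), and O(redact_blueprint) is already established, so O(review_request).
Applying K to premise 11 (O(review_request -> ~arm_system)) and O(review_request) yields O(~arm_system).
Premise 1 is O(countersign_dossier -> arm_system); contrapositively O(~arm_system -> ~countersign_dossier). Since O(~arm_system) holds, K gives O(~countersign_dossier).
From O(~countersign_dossier) and premise 5, O(~countersign_dossier -> log_out), we obtain O(log_out).
So O(log_out) holds — log_out is obligatory. None of the other listed options is made obligatory by any chain of premises.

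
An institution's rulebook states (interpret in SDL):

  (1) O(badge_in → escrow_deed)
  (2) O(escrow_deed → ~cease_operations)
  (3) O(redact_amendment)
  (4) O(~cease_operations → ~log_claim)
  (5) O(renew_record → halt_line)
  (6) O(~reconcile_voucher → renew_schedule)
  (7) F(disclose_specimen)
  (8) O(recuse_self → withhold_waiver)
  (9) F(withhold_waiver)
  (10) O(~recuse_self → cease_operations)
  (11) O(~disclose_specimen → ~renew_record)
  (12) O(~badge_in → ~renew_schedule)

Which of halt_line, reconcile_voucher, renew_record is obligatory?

F(withhold_waiver) at premise 9 means O(~withhold_waiver).
Premise 8 is O(recuse_self → withhold_waiver); contrapositively O(~withhold_waiver → ~recuse_self). Since O(~withhold_waiver) holds, K gives O(~recuse_self).
From O(~recuse_self) and premise 10, O(~recuse_self → cease_operations), we obtain O(cease_operations).
Premise 2, O(escrow_deed → ~cease_operations), contraposes to O(cease_operations → ~escrow_deed); with O(cease_operations) we get O(~escrow_deed).
Premise 1, O(badge_in → escrow_deed), contraposes to O(~escrow_deed → ~badge_in); with O(~escrow_deed) we get O(~badge_in).
Premise 12 is O(~badge_in → ~renew_schedule); since O(~badge_in), deontic closure gives O(~renew_schedule).
Premise 6, O(~reconcile_voucher → renew_schedule), contraposes to O(~renew_schedule → reconcile_voucher); with O(~renew_schedule) we get O(reconcile_voucher).
So O(reconcile_voucher) holds — reconcile_voucher is obligatory. None of the other listed options is made obligatory by any chain of premises.

reconcile_voucher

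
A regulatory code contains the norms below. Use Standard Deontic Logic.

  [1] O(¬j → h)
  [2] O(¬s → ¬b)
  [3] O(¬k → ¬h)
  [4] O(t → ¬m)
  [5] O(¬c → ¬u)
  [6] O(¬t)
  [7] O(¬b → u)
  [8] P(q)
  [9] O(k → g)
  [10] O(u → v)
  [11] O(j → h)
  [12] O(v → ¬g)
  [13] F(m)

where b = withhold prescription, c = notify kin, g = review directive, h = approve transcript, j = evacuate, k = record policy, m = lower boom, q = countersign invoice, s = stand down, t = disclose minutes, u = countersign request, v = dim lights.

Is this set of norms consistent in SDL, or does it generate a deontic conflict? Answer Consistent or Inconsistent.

Premise 4 is O(t → ¬m); even if O(¬m) held, inferring O(t) would be affirming the consequent — invalid.
So O(t) is not derivable, and the apparent clash with O(¬t) does not arise.
A world satisfying every obligation exists (e.g. b=true, c=false, g=true, h=true, j=false, k=true, m=false, q=false, s=true, t=false, u=false, v=false); no atom is both obligatory and forbidden, so the set is consistent.

Consistent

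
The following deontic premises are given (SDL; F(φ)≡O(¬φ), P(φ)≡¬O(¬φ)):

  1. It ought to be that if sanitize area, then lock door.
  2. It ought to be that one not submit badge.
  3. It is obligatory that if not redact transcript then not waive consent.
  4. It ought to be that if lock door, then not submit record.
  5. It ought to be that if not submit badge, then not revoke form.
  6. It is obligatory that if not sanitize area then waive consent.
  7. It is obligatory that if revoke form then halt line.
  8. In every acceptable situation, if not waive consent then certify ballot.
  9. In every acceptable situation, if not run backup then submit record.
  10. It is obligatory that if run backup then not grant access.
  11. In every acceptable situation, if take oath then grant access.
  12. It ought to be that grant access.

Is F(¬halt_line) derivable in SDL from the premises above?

No

Premise 7 is O(revoke_form → halt_line), but O(revoke_form) is not derivable from the premises, so it does not yield O(halt_line).
No other premise forces O(halt_line). An ideal world satisfying every premise can still have ¬halt_line true, so F(¬halt_line) is not derivable.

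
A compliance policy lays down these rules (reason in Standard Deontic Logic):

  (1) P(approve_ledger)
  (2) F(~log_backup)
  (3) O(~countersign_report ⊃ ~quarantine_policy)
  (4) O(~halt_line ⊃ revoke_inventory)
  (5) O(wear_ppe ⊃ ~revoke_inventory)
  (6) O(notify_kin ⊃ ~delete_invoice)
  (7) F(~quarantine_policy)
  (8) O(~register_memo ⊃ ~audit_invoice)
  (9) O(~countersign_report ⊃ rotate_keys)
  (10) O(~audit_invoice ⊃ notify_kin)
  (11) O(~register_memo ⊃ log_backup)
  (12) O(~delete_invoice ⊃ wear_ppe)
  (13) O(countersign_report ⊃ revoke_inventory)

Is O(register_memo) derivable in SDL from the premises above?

Premise 7 is F(~quarantine_policy), i.e. O(quarantine_policy).
Premise 3 is O(~countersign_report ⊃ ~quarantine_policy); contrapositively O(quarantine_policy ⊃ countersign_report). Since O(quarantine_policy) holds, K gives O(countersign_report).
Applying K to premise 13 (O(countersign_report ⊃ revoke_inventory)) and O(countersign_report) yields O(revoke_inventory).
Premise 5 is O(wear_ppe ⊃ ~revoke_inventory); contrapositively O(revoke_inventory ⊃ ~wear_ppe). Since O(revoke_inventory) holds, K gives O(~wear_ppe).
Premise 12 is O(~delete_invoice ⊃ wear_ppe); contrapositively O(~wear_ppe ⊃ delete_invoice). Since O(~wear_ppe) holds, K gives O(delete_invoice).
Premise 6 is O(notify_kin ⊃ ~delete_invoice); contrapositively O(delete_invoice ⊃ ~notify_kin). Since O(delete_invoice) holds, K gives O(~notify_kin).
Premise 10, O(~audit_invoice ⊃ notify_kin), contraposes to O(~notify_kin ⊃ audit_invoice); with O(~notify_kin) we get O(audit_invoice).
The contrapositive of premise 8 (O(~register_memo ⊃ ~audit_invoice)) is O(audit_invoice ⊃ register_memo), and O(audit_invoice) is already established, so O(register_memo).
Premises 1, 2, 4, 9, 11 do not contribute to this derivation.
So O(register_memo) follows.

Yes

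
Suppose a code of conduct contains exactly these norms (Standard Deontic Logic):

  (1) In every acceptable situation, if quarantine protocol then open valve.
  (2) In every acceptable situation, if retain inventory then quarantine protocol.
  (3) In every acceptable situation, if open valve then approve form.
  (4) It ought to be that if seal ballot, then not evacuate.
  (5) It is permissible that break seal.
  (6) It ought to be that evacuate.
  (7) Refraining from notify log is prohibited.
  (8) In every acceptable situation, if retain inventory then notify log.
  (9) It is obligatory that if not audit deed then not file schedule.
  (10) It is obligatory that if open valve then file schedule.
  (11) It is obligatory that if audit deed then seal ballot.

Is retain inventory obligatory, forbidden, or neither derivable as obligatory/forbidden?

Forbidden

Premise 6 gives O(evacuate).
The contrapositive of premise 4 (O(seal_ballot → ¬evacuate)) is O(evacuate → ¬seal_ballot), and O(evacuate) is already established, so O(¬seal_ballot).
Premise 11, O(audit_deed → seal_ballot), contraposes to O(¬seal_ballot → ¬audit_deed); with O(¬seal_ballot) we get O(¬audit_deed).
With premise 9, O(¬audit_deed → ¬file_schedule), the K-axiom yields O(¬file_schedule).
The contrapositive of premise 10 (O(open_valve → file_schedule)) is O(¬file_schedule → ¬open_valve), and O(¬file_schedule) is already established, so O(¬open_valve).
Premise 1, O(quarantine_protocol → open_valve), contraposes to O(¬open_valve → ¬quarantine_protocol); with O(¬open_valve) we get O(¬quarantine_protocol).
The contrapositive of premise 2 (O(retain_inventory → quarantine_protocol)) is O(¬quarantine_protocol → ¬retain_inventory), and O(¬quarantine_protocol) is already established, so O(¬retain_inventory).
Premises 3, 5, 7, 8 do not contribute to this derivation.
Thus O(¬retain_inventory), which is F(retain_inventory): retain_inventory is forbidden.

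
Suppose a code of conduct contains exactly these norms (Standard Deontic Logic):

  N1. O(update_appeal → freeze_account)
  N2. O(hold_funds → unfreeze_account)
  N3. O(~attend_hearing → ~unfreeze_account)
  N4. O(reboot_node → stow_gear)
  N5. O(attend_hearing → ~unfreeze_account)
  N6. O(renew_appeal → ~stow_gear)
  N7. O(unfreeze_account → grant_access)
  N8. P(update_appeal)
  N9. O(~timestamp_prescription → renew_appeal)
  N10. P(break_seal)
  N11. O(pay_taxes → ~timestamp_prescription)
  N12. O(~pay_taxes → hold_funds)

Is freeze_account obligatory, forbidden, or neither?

Neither

Premise 1 is O(update_appeal → freeze_account), but O(update_appeal) is not derivable from the premises (the permission P(update_appeal) asserts only ~O(~update_appeal), not O(update_appeal)), so it does not yield O(freeze_account).
No premise or chain of K-axiom applications forces O(freeze_account), and none forces O(~freeze_account). So freeze_account is neither obligatory nor forbidden under these norms.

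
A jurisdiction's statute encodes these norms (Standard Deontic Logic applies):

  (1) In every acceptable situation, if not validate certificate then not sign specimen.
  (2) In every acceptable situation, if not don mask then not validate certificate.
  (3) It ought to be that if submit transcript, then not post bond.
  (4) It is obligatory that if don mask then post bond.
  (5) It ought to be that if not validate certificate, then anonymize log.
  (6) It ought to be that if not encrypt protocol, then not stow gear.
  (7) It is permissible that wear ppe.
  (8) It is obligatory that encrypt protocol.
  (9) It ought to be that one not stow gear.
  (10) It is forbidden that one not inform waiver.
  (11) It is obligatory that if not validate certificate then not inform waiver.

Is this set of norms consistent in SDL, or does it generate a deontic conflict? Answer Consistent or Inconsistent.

Consistent

Premise 6 is O(¬encrypt_protocol → ¬stow_gear); even if O(¬stow_gear) held, inferring O(¬encrypt_protocol) would be affirming the consequent — invalid.
So O(¬encrypt_protocol) is not derivable, and the apparent clash with O(encrypt_protocol) does not arise.
A world satisfying every obligation exists (e.g. anonymize_log=false, don_mask=true, encrypt_protocol=true, inform_waiver=true, post_bond=true, sign_specimen=false, stow_gear=false, submit_transcript=false, validate_certificate=true, wear_ppe=false); no atom is both obligatory and forbidden, so the set is consistent.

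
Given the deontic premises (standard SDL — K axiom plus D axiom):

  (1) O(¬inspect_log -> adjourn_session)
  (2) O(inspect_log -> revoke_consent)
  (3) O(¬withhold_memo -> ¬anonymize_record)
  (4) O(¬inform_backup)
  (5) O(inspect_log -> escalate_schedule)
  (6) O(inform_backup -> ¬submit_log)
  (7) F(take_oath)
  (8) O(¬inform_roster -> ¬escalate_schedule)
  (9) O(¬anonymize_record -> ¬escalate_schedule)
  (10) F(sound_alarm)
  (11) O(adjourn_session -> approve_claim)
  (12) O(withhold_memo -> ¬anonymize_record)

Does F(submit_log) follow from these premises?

Premise 6 is O(inform_backup -> ¬submit_log), but O(inform_backup) is not derivable from the premises, so it does not yield O(¬submit_log).
No other premise forces O(¬submit_log). An ideal world satisfying every premise can still have submit_log true, so F(submit_log) is not derivable.

No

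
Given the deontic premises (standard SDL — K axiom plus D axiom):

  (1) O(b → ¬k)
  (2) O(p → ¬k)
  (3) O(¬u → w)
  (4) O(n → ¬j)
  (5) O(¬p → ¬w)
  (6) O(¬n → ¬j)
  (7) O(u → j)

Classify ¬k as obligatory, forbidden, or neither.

Obligatory

Premises 4 and 6 are O(n → ¬j) and O(¬n → ¬j); every ideal world satisfies n or ¬n, so in either case ¬j holds — hence O(¬j).
Premise 7, O(u → j), contraposes to O(¬j → ¬u); with O(¬j) we get O(¬u).
From O(¬u) and premise 3, O(¬u → w), we obtain O(w).
Premise 5, O(¬p → ¬w), contraposes to O(w → p); with O(w) we get O(p).
Applying K to premise 2 (O(p → ¬k)) and O(p) yields O(¬k).
Premise 1 does not contribute to this derivation.
Hence ¬k is obligatory.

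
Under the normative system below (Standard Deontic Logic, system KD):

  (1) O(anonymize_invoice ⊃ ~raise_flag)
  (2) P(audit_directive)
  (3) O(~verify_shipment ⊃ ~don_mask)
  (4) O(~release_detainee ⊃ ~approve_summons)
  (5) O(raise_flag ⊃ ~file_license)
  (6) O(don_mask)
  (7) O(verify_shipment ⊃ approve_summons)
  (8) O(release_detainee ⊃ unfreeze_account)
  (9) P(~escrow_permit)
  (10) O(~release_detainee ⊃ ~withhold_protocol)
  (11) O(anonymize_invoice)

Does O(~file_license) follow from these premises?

No

Premise 5 is O(raise_flag ⊃ ~file_license), but O(raise_flag) is not derivable from the premises, so it does not yield O(~file_license).
No other premise forces O(~file_license). An ideal world satisfying every premise can still have ~file_license false, so O(~file_license) is not derivable.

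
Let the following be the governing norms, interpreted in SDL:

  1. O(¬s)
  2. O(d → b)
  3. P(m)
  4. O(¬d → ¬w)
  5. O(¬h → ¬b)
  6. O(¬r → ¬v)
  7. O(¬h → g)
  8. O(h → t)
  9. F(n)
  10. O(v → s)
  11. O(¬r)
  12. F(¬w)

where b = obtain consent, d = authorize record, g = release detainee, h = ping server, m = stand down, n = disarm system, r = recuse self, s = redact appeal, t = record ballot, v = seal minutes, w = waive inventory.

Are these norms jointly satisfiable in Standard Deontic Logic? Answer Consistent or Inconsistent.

Consistent

Premise 10 is O(v → s), but O(v) is not derivable from the premises, so it does not yield O(s).
So O(s) is not derivable, and the apparent clash with O(¬s) does not arise.
A world satisfying every obligation exists (e.g. b=true, d=true, g=false, h=true, m=false, n=false, r=false, s=false, t=true, v=false, w=true); no atom is both obligatory and forbidden, so the set is consistent.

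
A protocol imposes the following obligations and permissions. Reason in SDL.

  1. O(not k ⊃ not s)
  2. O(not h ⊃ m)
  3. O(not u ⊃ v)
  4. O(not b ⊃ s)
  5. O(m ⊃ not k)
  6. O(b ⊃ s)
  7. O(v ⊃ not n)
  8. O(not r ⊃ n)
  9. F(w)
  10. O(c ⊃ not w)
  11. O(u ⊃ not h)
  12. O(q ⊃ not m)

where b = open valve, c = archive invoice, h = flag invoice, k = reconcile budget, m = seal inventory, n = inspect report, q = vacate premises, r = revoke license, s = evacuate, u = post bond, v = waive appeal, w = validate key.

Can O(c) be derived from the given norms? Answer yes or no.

Premise 10 is O(c ⊃ not w); even if O(not w) held, inferring O(c) would be affirming the consequent — invalid.
No other premise forces O(c). An ideal world satisfying every premise can still have c false, so O(c) is not derivable.

No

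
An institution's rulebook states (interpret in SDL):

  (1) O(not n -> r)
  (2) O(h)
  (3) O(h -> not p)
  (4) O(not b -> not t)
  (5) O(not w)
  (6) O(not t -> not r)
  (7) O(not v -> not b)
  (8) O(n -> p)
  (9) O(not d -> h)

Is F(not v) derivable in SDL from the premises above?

Yes

Premise 2 gives O(h).
Applying K to premise 3 (O(h -> not p)) and O(h) yields O(not p).
The contrapositive of premise 8 (O(n -> p)) is O(not p -> not n), and O(not p) is already established, so O(not n).
From O(not n) and premise 1, O(not n -> r), we obtain O(r).
Premise 6 is O(not t -> not r); contrapositively O(r -> t). Since O(r) holds, K gives O(t).
Premise 4, O(not b -> not t), contraposes to O(t -> b); with O(t) we get O(b).
The contrapositive of premise 7 (O(not v -> not b)) is O(b -> v), and O(b) is already established, so O(v).
Premises 5, 9 do not contribute to this derivation.
So O(v) holds, i.e. F(not v). The claim follows.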